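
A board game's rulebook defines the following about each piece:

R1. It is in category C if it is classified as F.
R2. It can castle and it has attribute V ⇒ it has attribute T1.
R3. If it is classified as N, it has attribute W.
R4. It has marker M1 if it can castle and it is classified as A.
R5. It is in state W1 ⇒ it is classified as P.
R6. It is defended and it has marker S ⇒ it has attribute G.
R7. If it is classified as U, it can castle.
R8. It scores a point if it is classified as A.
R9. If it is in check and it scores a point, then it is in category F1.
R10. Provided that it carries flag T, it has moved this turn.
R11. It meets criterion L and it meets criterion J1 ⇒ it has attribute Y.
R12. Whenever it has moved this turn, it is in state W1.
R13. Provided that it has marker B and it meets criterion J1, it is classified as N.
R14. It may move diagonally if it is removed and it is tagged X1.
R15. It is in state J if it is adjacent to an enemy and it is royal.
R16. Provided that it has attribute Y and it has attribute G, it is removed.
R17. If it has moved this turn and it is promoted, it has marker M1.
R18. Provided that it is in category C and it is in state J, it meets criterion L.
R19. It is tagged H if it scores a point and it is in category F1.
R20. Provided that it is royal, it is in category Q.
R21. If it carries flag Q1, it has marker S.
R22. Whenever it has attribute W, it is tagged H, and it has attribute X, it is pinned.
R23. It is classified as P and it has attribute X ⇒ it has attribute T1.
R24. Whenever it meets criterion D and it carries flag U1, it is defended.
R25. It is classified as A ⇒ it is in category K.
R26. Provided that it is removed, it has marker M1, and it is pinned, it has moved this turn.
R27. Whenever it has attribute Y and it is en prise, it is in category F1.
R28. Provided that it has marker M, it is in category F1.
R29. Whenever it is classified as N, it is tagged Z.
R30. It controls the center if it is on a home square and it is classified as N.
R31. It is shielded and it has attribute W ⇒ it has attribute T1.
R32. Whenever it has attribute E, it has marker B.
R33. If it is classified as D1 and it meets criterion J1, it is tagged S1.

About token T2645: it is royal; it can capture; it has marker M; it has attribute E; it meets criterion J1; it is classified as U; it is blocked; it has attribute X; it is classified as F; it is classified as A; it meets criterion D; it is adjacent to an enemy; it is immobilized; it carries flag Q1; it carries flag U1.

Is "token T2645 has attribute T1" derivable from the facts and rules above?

By R1 (it is classified as F): it is in category C.
By R7 (it is classified as U): it can castle.
By R8 (it is classified as A): it scores a point.
By R15 (it is adjacent to an enemy, it is royal): it is in state J.
By R18 (it is in category C, it is in state J): it meets criterion L.
By R21 (it carries flag Q1): it has marker S.
By R24 (it meets criterion D, it carries flag U1): it is defended.
By R28 (it has marker M): it is in category F1.
By R32 (it has attribute E): it has marker B.
By R4 (it can castle, it is classified as A): it has marker M1.
By R6 (it is defended, it has marker S): it has attribute G.
By R11 (it meets criterion L, it meets criterion J1): it has attribute Y.
By R13 (it has marker B, it meets criterion J1): it is classified as N.
By R16 (it has attribute Y, it has attribute G): it is removed.
By R19 (it scores a point, it is in category F1): it is tagged H.
By R3 (it is classified as N): it has attribute W.
By R22 (it has attribute W, it is tagged H, it has attribute X): it is pinned.
By R26 (it is removed, it has marker M1, it is pinned): it has moved this turn.
By R12 (it has moved this turn): it is in state W1.
By R5 (it is in state W1): it is classified as P.
By R23 (it is classified as P, it has attribute X): it has attribute T1.

Yes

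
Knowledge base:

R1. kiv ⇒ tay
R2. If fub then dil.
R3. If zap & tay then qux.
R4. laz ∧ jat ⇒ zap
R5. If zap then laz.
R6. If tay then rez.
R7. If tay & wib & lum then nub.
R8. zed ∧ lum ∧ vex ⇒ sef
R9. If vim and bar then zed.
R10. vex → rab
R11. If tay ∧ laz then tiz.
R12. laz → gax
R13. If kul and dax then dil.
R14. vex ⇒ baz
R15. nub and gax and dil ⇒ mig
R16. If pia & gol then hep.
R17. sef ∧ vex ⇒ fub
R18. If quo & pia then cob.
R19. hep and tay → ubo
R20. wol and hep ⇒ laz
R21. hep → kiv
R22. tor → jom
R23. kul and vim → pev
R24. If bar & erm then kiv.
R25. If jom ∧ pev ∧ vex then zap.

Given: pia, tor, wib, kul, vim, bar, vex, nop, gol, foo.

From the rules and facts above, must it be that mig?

Forward chaining from the given facts derives: zed, rab, baz, hep, kiv, jom, pev, zap, tay, qux, laz, rez, tiz, gax, ubo.
The only rule concluding mig is R15, which needs nub; that is never established.

No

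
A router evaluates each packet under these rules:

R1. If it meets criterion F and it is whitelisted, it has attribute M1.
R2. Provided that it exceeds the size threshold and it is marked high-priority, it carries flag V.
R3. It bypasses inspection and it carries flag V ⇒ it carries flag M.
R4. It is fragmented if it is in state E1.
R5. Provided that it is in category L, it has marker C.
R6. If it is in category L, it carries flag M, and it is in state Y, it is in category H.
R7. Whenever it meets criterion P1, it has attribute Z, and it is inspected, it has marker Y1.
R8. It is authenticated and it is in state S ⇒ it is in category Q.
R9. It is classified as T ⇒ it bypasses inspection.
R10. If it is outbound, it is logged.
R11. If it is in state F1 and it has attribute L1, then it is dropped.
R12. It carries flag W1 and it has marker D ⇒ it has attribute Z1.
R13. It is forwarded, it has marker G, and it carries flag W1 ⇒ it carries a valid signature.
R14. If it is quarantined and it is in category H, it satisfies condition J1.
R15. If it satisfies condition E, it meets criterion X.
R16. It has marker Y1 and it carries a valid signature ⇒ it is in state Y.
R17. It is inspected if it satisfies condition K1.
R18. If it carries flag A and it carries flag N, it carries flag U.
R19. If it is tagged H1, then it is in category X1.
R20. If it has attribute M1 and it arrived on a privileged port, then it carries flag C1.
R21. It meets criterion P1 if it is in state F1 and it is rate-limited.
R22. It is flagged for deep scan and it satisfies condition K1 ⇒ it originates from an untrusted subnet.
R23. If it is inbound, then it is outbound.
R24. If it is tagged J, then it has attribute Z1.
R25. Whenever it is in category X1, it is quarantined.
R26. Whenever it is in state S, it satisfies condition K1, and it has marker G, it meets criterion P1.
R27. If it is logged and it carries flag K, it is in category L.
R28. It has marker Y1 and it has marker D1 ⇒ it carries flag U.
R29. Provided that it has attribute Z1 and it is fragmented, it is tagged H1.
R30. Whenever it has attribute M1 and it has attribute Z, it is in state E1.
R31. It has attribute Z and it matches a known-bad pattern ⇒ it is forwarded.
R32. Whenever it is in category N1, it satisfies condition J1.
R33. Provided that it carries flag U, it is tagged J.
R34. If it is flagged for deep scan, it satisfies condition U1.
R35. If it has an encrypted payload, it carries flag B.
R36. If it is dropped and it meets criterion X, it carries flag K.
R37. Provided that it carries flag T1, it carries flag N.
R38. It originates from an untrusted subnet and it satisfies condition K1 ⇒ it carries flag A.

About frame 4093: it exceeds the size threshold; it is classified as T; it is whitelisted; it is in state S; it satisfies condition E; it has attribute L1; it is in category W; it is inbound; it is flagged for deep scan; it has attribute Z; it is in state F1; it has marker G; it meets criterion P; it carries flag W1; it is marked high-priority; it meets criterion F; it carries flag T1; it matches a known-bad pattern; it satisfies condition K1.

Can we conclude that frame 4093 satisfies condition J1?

By R1 (it meets criterion F, it is whitelisted): it has attribute M1.
By R2 (it exceeds the size threshold, it is marked high-priority): it carries flag V.
By R9 (it is classified as T): it bypasses inspection.
By R11 (it is in state F1, it has attribute L1): it is dropped.
By R15 (it satisfies condition E): it meets criterion X.
By R17 (it satisfies condition K1): it is inspected.
By R22 (it is flagged for deep scan, it satisfies condition K1): it originates from an untrusted subnet.
By R23 (it is inbound): it is outbound.
By R26 (it is in state S, it satisfies condition K1, it has marker G): it meets criterion P1.
By R30 (it has attribute M1, it has attribute Z): it is in state E1.
By R31 (it has attribute Z, it matches a known-bad pattern): it is forwarded.
By R36 (it is dropped, it meets criterion X): it carries flag K.
By R37 (it carries flag T1): it carries flag N.
By R38 (it originates from an untrusted subnet, it satisfies condition K1): it carries flag A.
By R3 (it bypasses inspection, it carries flag V): it carries flag M.
By R4 (it is in state E1): it is fragmented.
By R7 (it meets criterion P1, it has attribute Z, it is inspected): it has marker Y1.
By R10 (it is outbound): it is logged.
By R13 (it is forwarded, it has marker G, it carries flag W1): it carries a valid signature.
By R16 (it has marker Y1, it carries a valid signature): it is in state Y.
By R18 (it carries flag A, it carries flag N): it carries flag U.
By R27 (it is logged, it carries flag K): it is in category L.
By R33 (it carries flag U): it is tagged J.
By R6 (it is in category L, it carries flag M, it is in state Y): it is in category H.
By R24 (it is tagged J): it has attribute Z1.
By R29 (it has attribute Z1, it is fragmented): it is tagged H1.
By R19 (it is tagged H1): it is in category X1.
By R25 (it is in category X1): it is quarantined.
By R14 (it is quarantined, it is in category H): it satisfies condition J1.

Yes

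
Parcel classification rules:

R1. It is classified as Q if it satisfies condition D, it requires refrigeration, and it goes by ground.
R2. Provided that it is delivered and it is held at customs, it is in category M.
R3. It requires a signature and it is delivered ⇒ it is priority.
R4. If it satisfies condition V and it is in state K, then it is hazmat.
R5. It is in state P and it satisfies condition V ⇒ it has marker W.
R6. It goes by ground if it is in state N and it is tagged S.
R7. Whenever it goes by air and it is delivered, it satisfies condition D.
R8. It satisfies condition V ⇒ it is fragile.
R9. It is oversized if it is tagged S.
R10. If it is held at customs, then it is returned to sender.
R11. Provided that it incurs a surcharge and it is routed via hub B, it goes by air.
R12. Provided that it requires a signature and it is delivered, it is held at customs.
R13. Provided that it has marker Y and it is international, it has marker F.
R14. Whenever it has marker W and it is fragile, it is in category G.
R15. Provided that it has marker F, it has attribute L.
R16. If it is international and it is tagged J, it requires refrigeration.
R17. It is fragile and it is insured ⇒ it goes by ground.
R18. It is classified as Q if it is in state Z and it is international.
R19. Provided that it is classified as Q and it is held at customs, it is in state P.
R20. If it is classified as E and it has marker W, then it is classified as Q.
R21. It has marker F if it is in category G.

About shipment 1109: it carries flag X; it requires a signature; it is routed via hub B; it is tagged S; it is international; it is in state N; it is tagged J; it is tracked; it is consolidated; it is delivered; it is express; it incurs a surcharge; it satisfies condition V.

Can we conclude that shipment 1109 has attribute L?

By R6 (it is in state N, it is tagged S): it goes by ground.
By R8 (it satisfies condition V): it is fragile.
By R11 (it incurs a surcharge, it is routed via hub B): it goes by air.
By R12 (it requires a signature, it is delivered): it is held at customs.
By R16 (it is international, it is tagged J): it requires refrigeration.
By R7 (it goes by air, it is delivered): it satisfies condition D.
By R1 (it satisfies condition D, it requires refrigeration, it goes by ground): it is classified as Q.
By R19 (it is classified as Q, it is held at customs): it is in state P.
By R5 (it is in state P, it satisfies condition V): it has marker W.
By R14 (it has marker W, it is fragile): it is in category G.
By R21 (it is in category G): it has marker F.
By R15 (it has marker F): it has attribute L.

Yes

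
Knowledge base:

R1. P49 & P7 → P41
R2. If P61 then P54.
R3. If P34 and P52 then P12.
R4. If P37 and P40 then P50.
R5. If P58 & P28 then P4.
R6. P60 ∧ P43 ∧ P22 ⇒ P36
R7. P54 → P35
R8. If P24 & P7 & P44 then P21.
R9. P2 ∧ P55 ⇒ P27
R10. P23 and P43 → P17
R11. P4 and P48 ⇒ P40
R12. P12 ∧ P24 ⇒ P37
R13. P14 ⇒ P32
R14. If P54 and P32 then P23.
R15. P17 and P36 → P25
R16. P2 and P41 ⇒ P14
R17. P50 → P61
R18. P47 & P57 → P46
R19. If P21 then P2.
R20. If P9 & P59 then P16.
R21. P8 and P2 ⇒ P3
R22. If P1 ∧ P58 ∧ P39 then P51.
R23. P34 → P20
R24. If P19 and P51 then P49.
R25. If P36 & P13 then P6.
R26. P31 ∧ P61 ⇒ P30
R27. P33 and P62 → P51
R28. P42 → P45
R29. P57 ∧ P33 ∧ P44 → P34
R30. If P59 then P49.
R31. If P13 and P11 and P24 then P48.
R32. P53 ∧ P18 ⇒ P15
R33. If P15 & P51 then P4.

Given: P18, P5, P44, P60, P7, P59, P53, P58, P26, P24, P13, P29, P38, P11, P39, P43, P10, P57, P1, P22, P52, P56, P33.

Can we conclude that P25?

Yes

P36  (by R6: P60, P43, P22)
P21  (by R8: P24, P7, P44)
P2  (by R19: P21)
P51  (by R22: P1, P58, P39)
P34  (by R29: P57, P33, P44)
P49  (by R30: P59)
P48  (by R31: P13, P11, P24)
P15  (by R32: P53, P18)
P4  (by R33: P15, P51)
P41  (by R1: P49, P7)
P12  (by R3: P34, P52)
P40  (by R11: P4, P48)
P37  (by R12: P12, P24)
P14  (by R16: P2, P41)
P50  (by R4: P37, P40)
P32  (by R13: P14)
P61  (by R17: P50)
P54  (by R2: P61)
P23  (by R14: P54, P32)
P17  (by R10: P23, P43)
P25  (by R15: P17, P36)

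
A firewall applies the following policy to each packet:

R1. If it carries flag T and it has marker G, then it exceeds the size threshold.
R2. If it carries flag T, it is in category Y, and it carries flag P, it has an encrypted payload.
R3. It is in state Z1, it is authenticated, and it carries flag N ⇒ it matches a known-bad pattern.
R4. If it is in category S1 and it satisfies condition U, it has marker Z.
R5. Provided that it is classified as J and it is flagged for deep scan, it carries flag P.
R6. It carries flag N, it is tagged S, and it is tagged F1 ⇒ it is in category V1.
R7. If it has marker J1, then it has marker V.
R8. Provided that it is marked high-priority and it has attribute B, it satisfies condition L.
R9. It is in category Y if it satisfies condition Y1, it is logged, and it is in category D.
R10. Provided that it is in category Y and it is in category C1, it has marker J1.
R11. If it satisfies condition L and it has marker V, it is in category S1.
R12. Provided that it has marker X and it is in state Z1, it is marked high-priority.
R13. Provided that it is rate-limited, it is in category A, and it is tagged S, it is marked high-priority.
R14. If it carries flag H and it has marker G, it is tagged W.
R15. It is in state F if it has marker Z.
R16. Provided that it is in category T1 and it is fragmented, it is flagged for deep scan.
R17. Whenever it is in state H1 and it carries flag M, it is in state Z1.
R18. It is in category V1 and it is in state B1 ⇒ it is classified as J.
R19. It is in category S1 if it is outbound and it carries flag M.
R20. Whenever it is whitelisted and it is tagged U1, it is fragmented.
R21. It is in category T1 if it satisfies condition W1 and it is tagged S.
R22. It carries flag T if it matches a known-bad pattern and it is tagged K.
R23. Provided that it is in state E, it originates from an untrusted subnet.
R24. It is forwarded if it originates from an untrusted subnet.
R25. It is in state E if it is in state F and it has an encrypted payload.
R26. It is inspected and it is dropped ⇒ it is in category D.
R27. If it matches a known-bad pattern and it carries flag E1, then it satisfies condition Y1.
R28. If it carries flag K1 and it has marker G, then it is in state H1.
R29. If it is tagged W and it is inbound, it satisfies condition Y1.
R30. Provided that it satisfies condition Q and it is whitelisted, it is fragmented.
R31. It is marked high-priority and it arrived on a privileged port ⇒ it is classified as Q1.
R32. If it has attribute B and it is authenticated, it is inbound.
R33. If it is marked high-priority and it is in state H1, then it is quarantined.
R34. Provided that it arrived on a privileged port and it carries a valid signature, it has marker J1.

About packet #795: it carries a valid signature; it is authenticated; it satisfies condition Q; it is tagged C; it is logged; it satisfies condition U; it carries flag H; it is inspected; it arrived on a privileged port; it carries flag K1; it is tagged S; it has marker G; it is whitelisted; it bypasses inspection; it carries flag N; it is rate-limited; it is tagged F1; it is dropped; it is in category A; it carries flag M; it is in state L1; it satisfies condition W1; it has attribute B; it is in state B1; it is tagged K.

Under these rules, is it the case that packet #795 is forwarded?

By R6 (it carries flag N, it is tagged S, it is tagged F1): it is in category V1.
By R13 (it is rate-limited, it is in category A, it is tagged S): it is marked high-priority.
By R14 (it carries flag H, it has marker G): it is tagged W.
By R18 (it is in category V1, it is in state B1): it is classified as J.
By R21 (it satisfies condition W1, it is tagged S): it is in category T1.
By R26 (it is inspected, it is dropped): it is in category D.
By R28 (it carries flag K1, it has marker G): it is in state H1.
By R30 (it satisfies condition Q, it is whitelisted): it is fragmented.
By R32 (it has attribute B, it is authenticated): it is inbound.
By R34 (it arrived on a privileged port, it carries a valid signature): it has marker J1.
By R7 (it has marker J1): it has marker V.
By R8 (it is marked high-priority, it has attribute B): it satisfies condition L.
By R11 (it satisfies condition L, it has marker V): it is in category S1.
By R16 (it is in category T1, it is fragmented): it is flagged for deep scan.
By R17 (it is in state H1, it carries flag M): it is in state Z1.
By R29 (it is tagged W, it is inbound): it satisfies condition Y1.
By R3 (it is in state Z1, it is authenticated, it carries flag N): it matches a known-bad pattern.
By R4 (it is in category S1, it satisfies condition U): it has marker Z.
By R5 (it is classified as J, it is flagged for deep scan): it carries flag P.
By R9 (it satisfies condition Y1, it is logged, it is in category D): it is in category Y.
By R15 (it has marker Z): it is in state F.
By R22 (it matches a known-bad pattern, it is tagged K): it carries flag T.
By R2 (it carries flag T, it is in category Y, it carries flag P): it has an encrypted payload.
By R25 (it is in state F, it has an encrypted payload): it is in state E.
By R23 (it is in state E): it originates from an untrusted subnet.
By R24 (it originates from an untrusted subnet): it is forwarded.

Yes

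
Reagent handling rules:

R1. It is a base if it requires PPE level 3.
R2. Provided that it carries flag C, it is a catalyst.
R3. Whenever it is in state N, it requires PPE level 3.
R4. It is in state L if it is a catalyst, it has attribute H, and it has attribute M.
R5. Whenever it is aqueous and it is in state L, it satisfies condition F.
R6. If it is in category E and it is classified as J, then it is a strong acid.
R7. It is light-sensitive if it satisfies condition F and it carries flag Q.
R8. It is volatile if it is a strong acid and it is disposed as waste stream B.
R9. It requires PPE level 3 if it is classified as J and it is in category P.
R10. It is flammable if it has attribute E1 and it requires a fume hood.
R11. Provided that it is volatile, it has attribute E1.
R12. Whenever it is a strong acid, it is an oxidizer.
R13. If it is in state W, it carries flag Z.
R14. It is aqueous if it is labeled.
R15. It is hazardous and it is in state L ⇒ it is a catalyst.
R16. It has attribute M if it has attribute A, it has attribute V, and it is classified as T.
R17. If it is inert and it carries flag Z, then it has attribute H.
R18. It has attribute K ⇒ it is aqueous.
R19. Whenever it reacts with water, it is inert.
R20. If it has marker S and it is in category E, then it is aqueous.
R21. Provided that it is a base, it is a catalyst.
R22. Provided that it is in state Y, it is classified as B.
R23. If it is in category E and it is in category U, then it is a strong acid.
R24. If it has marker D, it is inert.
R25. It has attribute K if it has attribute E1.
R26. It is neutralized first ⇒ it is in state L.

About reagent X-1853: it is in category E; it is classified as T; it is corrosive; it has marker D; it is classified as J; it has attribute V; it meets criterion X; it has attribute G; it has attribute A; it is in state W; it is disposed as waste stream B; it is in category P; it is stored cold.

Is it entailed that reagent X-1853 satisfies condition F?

Yes

By R6 (it is in category E, it is classified as J): it is a strong acid.
By R8 (it is a strong acid, it is disposed as waste stream B): it is volatile.
By R9 (it is classified as J, it is in category P): it requires PPE level 3.
By R11 (it is volatile): it has attribute E1.
By R13 (it is in state W): it carries flag Z.
By R16 (it has attribute A, it has attribute V, it is classified as T): it has attribute M.
By R24 (it has marker D): it is inert.
By R25 (it has attribute E1): it has attribute K.
By R1 (it requires PPE level 3): it is a base.
By R17 (it is inert, it carries flag Z): it has attribute H.
By R18 (it has attribute K): it is aqueous.
By R21 (it is a base): it is a catalyst.
By R4 (it is a catalyst, it has attribute H, it has attribute M): it is in state L.
By R5 (it is aqueous, it is in state L): it satisfies condition F.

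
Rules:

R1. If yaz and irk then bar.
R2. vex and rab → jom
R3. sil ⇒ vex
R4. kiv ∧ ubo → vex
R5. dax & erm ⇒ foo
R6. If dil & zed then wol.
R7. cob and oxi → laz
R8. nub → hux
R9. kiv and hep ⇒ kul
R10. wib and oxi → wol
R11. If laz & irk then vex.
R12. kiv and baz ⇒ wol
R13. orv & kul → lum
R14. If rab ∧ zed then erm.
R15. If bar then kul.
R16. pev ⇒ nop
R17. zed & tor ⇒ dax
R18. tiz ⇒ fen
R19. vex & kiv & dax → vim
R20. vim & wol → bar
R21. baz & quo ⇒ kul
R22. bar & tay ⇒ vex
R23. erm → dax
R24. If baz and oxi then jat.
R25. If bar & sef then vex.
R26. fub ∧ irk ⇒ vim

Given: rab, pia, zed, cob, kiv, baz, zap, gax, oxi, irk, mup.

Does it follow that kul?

Yes

laz  (by R7: cob, oxi)
vex  (by R11: laz, irk)
wol  (by R12: kiv, baz)
erm  (by R14: rab, zed)
dax  (by R23: erm)
vim  (by R19: vex, kiv, dax)
bar  (by R20: vim, wol)
kul  (by R15: bar)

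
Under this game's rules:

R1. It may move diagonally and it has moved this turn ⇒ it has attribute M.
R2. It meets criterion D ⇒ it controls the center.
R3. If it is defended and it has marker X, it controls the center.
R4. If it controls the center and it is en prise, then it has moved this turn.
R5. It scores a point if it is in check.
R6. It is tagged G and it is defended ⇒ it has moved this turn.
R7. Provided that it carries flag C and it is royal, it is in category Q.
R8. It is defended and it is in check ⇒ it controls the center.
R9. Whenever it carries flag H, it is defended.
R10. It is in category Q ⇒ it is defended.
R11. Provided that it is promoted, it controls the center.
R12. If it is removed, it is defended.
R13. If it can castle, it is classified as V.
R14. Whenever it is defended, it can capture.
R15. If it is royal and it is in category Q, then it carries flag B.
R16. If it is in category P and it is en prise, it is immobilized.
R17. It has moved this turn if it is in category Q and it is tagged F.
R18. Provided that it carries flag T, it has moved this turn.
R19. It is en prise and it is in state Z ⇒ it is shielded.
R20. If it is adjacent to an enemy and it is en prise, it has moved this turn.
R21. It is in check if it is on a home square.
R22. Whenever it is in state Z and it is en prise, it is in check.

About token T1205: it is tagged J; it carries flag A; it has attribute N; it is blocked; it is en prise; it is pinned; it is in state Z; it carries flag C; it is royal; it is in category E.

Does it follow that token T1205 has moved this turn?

By R7 (it carries flag C, it is royal): it is in category Q.
By R10 (it is in category Q): it is defended.
By R22 (it is in state Z, it is en prise): it is in check.
By R8 (it is defended, it is in check): it controls the center.
By R4 (it controls the center, it is en prise): it has moved this turn.

Yes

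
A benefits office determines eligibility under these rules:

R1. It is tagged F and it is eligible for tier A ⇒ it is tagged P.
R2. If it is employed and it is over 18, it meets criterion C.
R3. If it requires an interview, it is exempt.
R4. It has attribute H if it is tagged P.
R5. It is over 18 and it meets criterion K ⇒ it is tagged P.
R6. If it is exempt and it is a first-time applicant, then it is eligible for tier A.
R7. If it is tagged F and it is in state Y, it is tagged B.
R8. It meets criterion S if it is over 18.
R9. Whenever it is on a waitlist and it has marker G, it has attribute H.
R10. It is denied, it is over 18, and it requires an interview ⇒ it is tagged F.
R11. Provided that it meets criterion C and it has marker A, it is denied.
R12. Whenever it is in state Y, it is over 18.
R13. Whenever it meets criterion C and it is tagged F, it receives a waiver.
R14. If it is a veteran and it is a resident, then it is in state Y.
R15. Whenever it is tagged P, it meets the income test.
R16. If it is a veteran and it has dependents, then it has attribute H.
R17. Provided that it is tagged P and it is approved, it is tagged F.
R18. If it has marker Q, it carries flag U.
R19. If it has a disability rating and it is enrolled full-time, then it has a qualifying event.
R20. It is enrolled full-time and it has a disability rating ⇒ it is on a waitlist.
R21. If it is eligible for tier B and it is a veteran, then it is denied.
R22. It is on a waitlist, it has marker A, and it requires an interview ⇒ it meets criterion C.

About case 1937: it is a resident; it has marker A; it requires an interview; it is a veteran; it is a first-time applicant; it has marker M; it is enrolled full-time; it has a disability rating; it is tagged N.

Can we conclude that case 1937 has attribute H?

Yes

By R3 (it requires an interview): it is exempt.
By R6 (it is exempt, it is a first-time applicant): it is eligible for tier A.
By R14 (it is a veteran, it is a resident): it is in state Y.
By R20 (it is enrolled full-time, it has a disability rating): it is on a waitlist.
By R22 (it is on a waitlist, it has marker A, it requires an interview): it meets criterion C.
By R11 (it meets criterion C, it has marker A): it is denied.
By R12 (it is in state Y): it is over 18.
By R10 (it is denied, it is over 18, it requires an interview): it is tagged F.
By R1 (it is tagged F, it is eligible for tier A): it is tagged P.
By R4 (it is tagged P): it has attribute H.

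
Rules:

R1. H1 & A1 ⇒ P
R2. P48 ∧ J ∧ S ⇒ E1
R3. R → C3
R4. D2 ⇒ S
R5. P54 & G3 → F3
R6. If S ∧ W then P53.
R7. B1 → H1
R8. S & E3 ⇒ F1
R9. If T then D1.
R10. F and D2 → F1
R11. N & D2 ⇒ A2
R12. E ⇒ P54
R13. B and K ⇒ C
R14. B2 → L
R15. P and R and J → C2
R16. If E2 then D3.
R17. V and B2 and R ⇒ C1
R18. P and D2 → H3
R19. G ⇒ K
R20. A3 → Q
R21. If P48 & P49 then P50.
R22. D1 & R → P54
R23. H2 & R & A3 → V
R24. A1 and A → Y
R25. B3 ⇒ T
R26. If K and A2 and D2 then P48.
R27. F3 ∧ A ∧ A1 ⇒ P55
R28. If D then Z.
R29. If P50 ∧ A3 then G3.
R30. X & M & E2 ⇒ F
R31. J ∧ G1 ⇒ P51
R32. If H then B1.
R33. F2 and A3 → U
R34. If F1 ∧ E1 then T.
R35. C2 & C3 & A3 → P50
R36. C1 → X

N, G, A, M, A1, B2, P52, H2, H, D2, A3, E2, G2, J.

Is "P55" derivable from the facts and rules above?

Forward chaining from the given facts derives: S, A2, L, D3, K, Q, Y, P48, B1, E1, H1, P, H3.
The only rule concluding P55 is R27, which needs F3; that is never established.

No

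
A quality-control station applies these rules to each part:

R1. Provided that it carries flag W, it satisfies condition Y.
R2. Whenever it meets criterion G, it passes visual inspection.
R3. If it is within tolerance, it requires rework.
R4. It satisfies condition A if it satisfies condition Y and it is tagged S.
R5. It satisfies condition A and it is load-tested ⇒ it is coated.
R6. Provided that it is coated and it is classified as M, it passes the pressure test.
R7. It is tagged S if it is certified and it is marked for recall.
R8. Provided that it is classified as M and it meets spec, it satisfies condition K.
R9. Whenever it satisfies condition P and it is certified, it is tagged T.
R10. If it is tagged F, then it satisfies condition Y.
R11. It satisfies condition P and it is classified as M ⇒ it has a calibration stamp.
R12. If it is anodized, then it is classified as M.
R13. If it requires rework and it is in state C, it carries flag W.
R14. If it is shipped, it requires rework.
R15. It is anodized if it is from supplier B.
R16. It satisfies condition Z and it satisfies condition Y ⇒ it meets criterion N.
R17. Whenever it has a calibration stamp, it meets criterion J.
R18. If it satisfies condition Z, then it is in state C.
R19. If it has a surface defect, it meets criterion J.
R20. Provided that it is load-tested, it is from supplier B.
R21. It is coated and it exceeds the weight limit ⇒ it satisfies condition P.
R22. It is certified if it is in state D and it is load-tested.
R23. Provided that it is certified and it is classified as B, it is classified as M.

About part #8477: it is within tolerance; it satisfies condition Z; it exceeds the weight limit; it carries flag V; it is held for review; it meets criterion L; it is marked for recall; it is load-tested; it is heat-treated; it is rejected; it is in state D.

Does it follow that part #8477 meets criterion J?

By R3 (it is within tolerance): it requires rework.
By R18 (it satisfies condition Z): it is in state C.
By R20 (it is load-tested): it is from supplier B.
By R22 (it is in state D, it is load-tested): it is certified.
By R7 (it is certified, it is marked for recall): it is tagged S.
By R13 (it requires rework, it is in state C): it carries flag W.
By R15 (it is from supplier B): it is anodized.
By R1 (it carries flag W): it satisfies condition Y.
By R4 (it satisfies condition Y, it is tagged S): it satisfies condition A.
By R5 (it satisfies condition A, it is load-tested): it is coated.
By R12 (it is anodized): it is classified as M.
By R21 (it is coated, it exceeds the weight limit): it satisfies condition P.
By R11 (it satisfies condition P, it is classified as M): it has a calibration stamp.
By R17 (it has a calibration stamp): it meets criterion J.

Yes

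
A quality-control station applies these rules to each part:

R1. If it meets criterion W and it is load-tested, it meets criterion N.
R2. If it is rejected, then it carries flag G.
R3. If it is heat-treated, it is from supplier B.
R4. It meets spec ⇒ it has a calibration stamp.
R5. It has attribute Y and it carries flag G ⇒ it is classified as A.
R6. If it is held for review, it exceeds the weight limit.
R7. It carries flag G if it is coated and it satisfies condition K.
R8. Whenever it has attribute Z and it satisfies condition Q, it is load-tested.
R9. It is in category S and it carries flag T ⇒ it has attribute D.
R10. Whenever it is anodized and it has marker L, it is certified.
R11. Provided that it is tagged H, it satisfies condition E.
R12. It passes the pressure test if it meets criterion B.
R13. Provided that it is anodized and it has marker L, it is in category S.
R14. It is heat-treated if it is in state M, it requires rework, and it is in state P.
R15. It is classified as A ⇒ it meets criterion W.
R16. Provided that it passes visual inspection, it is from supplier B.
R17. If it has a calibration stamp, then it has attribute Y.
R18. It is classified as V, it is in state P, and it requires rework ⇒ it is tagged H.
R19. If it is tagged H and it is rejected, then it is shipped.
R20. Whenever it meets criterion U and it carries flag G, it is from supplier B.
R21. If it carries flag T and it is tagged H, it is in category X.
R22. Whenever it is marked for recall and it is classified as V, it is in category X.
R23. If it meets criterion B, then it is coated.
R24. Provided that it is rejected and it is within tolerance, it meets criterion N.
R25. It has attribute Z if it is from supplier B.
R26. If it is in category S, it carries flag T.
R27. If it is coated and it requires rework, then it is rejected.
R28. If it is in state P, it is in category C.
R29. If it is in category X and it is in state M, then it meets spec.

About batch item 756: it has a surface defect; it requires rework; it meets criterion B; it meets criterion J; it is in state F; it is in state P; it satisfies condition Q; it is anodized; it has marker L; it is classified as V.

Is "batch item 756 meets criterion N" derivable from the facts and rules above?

Forward chaining from the given facts derives: is certified, passes the pressure test, is in category S, is tagged H, is coated, carries flag T, is rejected, is in category C, carries flag G, has attribute D, satisfies condition E, is shipped, is in category X.
Rules concluding "it meets criterion N": R1 needs "it meets criterion W"; R24 needs "it is within tolerance" — none of these are established.

No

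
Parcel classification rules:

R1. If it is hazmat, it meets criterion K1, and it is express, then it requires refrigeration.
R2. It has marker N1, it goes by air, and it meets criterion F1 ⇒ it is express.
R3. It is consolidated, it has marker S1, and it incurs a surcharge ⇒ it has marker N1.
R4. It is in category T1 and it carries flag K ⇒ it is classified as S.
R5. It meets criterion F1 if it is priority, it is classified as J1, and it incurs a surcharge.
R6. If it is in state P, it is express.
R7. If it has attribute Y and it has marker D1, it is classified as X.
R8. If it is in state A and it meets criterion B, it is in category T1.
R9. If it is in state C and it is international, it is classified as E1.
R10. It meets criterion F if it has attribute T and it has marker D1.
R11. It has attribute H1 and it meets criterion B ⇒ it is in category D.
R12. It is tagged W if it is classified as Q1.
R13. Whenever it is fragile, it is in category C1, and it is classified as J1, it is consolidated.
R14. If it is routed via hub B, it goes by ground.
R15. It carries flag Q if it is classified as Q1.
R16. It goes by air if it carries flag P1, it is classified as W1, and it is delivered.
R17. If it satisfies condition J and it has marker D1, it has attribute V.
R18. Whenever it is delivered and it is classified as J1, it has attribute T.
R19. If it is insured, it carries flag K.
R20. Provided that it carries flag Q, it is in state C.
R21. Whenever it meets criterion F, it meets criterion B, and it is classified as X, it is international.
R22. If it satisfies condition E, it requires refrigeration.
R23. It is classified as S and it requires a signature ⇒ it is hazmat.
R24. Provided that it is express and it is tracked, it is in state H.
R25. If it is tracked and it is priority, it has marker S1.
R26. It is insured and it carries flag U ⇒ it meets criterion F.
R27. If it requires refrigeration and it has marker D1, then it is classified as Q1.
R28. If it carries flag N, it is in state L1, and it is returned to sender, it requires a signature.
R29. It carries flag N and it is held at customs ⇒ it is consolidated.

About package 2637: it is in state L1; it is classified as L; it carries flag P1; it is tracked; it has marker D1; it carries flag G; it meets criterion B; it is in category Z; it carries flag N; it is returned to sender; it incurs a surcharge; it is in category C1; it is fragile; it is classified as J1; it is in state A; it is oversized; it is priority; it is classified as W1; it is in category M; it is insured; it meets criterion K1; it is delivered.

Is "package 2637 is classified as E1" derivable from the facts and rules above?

Forward chaining from the given facts derives: meets criterion F1, is in category T1, is consolidated, goes by air, has attribute T, carries flag K, has marker S1, requires a signature, has marker N1, is classified as S, meets criterion F, is hazmat, is express, is in state H, requires refrigeration, is classified as Q1, is tagged W, carries flag Q, is in state C.
The only rule concluding "it is classified as E1" is R9, which needs "it is international"; that is never established.

No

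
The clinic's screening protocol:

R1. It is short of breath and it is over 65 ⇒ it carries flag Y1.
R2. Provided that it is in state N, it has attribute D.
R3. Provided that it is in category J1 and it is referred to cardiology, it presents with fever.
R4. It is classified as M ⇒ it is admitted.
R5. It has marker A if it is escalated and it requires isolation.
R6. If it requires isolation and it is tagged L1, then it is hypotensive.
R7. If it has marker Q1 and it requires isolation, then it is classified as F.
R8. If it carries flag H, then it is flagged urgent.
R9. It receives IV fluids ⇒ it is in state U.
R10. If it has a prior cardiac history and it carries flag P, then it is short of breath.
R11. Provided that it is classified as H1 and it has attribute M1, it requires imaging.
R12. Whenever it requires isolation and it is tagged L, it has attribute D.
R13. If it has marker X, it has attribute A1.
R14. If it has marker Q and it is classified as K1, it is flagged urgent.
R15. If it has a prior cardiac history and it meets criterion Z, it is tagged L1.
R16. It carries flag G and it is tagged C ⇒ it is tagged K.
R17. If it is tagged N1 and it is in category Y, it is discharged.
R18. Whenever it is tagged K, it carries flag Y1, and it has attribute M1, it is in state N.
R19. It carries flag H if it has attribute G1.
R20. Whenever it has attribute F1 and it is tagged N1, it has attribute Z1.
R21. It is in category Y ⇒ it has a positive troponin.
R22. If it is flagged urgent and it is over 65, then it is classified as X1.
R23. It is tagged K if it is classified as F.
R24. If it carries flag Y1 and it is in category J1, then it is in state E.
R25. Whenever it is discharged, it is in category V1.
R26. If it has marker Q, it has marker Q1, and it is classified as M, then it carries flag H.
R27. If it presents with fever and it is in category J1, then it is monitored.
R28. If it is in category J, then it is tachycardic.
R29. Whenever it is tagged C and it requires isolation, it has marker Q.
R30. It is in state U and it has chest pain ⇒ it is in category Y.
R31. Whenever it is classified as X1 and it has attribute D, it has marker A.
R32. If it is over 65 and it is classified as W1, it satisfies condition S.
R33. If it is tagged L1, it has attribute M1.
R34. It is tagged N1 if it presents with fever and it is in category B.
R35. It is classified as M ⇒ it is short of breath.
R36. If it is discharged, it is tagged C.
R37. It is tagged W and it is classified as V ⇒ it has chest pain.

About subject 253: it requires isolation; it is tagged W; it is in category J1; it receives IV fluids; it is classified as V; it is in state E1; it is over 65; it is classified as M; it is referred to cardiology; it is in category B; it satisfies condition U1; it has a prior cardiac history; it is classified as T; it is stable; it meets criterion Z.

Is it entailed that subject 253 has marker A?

Forward chaining from the given facts derives: presents with fever, is admitted, is in state U, is tagged L1, is monitored, has attribute M1, is tagged N1, is short of breath, has chest pain, carries flag Y1, is hypotensive, is in state E, is in category Y, is discharged, has a positive troponin, is in category V1, is tagged C, has marker Q.
Rules concluding "it has marker A": R5 needs "it is escalated"; R31 needs "it is classified as X1" — none of these are established.

No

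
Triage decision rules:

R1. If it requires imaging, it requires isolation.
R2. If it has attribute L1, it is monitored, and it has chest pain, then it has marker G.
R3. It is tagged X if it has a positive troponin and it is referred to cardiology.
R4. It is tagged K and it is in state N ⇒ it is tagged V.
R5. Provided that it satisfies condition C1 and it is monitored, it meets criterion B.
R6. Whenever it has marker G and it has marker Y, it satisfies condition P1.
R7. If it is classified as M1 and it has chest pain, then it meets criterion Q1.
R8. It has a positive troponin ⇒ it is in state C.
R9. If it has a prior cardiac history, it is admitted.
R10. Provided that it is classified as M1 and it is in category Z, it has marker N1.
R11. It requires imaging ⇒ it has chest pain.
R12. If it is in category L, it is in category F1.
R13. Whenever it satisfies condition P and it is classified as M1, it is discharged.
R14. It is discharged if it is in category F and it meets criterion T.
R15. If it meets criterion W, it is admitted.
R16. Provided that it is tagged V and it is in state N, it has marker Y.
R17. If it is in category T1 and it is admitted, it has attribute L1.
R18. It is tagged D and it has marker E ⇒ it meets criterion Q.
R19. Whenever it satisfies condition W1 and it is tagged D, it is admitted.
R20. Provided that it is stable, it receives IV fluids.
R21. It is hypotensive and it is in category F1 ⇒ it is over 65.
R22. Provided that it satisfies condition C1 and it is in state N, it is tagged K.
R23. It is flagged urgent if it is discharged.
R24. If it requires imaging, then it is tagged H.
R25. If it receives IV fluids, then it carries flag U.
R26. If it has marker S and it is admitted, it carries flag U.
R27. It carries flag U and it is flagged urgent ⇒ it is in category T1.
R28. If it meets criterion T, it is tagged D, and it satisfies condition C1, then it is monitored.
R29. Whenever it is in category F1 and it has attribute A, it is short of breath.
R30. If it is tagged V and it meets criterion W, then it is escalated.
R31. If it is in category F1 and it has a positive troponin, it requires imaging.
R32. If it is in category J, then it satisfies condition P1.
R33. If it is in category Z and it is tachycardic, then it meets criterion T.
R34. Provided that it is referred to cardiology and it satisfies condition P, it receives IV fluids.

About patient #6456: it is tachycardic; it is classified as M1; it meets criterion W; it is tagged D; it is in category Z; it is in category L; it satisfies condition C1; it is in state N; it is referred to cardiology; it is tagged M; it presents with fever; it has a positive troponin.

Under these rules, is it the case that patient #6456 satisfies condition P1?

No

Forward chaining from the given facts derives: is tagged X, is in state C, has marker N1, is in category F1, is admitted, is tagged K, requires imaging, meets criterion T, requires isolation, is tagged V, has chest pain, has marker Y, is tagged H, is monitored, is escalated, meets criterion B, meets criterion Q1.
Rules concluding "it satisfies condition P1": R6 needs "it has marker G"; R32 needs "it is in category J" — none of these are established.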